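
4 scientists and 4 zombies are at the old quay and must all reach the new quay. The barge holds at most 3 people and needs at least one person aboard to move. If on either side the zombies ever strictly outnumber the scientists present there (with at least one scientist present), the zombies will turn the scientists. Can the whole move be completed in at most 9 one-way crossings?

Yes

Yes — this plan uses 9 crossings (≤ 9):
1. 2 zombies → the new quay.  (the old quay: 4S 2Z; the new quay: 0S 2Z)
2. 1 zombie ← the old quay.  (the old quay: 4S 3Z; the new quay: 0S 1Z)
3. 3 zombies → the new quay.  (the old quay: 4S 0Z; the new quay: 0S 4Z)
4. 1 zombie ← the old quay.  (the old quay: 4S 1Z; the new quay: 0S 3Z)
5. 3 scientists → the new quay.  (the old quay: 1S 1Z; the new quay: 3S 3Z)
6. 1 scientist and 1 zombie ← the old quay.  (the old quay: 2S 2Z; the new quay: 2S 2Z)
7. 2 scientists → the new quay.  (the old quay: 0S 2Z; the new quay: 4S 2Z)
8. 1 zombie ← the old quay.  (the old quay: 0S 3Z; the new quay: 4S 1Z)
9. 3 zombies → the new quay.  (the old quay: 0S 0Z; the new quay: 4S 4Z)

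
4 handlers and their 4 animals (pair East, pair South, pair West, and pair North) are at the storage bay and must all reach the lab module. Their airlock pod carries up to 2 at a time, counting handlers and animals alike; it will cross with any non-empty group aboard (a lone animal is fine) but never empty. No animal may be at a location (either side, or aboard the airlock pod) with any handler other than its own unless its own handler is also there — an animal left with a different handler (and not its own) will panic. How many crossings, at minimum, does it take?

impossible

Following every safe sequence of crossings from the start, the most of the 8 that can be at the lab module as the airlock pod arrives there on crossings 1, 3, 5 is 2, 3, 4 respectively; the best ever achieved is 4 of 8.
From crossing 7 on, no configuration arises that was not already reachable earlier: only 44 distinct safe configurations (who is on which side, and where the airlock pod is) can ever be reached, none of them has everyone across, and every continuation just revisits them. So no valid plan exists.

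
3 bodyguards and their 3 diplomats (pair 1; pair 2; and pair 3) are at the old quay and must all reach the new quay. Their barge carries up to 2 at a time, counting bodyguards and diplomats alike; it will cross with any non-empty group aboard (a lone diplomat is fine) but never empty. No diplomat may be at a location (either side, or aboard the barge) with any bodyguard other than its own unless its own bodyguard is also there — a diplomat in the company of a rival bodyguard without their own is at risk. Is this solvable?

1. bodyguard 1 and diplomat 1 cross → the new quay.
2. bodyguard 1 crosses ← the old quay.
3. diplomat 2 and diplomat 3 cross → the new quay.
4. diplomat 1 crosses ← the old quay.
5. bodyguard 2 and bodyguard 3 cross → the new quay.
6. bodyguard 2 and diplomat 2 cross ← the old quay.
7. bodyguard 1 and bodyguard 2 cross → the new quay.
8. diplomat 3 crosses ← the old quay.
9. diplomat 1 and diplomat 2 cross → the new quay.
10. bodyguard 3 crosses ← the old quay.
11. bodyguard 3 and diplomat 3 cross → the new quay.

Yes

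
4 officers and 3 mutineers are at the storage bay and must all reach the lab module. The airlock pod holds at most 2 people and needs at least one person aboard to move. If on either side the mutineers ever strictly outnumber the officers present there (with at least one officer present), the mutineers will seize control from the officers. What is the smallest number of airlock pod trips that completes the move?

Counting alone: each trip to the lab module takes at most 2 across and each return brings at least 1 back, so after t trips out (and t−1 returns) at most 2t − (t−1) of the 7 are across; that first reaches 7 at t = 6, so at least 11 crossings are needed.
The plan below uses exactly 11 crossings, so it is optimal:
1. 2 mutineers → the lab module.  (the storage bay: 4O 1M; the lab module: 0O 2M)
2. 1 mutineer ← the storage bay.  (the storage bay: 4O 2M; the lab module: 0O 1M)
3. 2 mutineers → the lab module.  (the storage bay: 4O 0M; the lab module: 0O 3M)
4. 1 mutineer ← the storage bay.  (the storage bay: 4O 1M; the lab module: 0O 2M)
5. 2 officers → the lab module.  (the storage bay: 2O 1M; the lab module: 2O 2M)
6. 1 mutineer ← the storage bay.  (the storage bay: 2O 2M; the lab module: 2O 1M)
7. 1 officer and 1 mutineer → the lab module.  (the storage bay: 1O 1M; the lab module: 3O 2M)
8. 1 officer ← the storage bay.  (the storage bay: 2O 1M; the lab module: 2O 2M)
9. 1 officer and 1 mutineer → the lab module.  (the storage bay: 1O 0M; the lab module: 3O 3M)
10. 1 mutineer ← the storage bay.  (the storage bay: 1O 1M; the lab module: 3O 2M)
11. 1 officer and 1 mutineer → the lab module.  (the storage bay: 0O 0M; the lab module: 4O 3M)

11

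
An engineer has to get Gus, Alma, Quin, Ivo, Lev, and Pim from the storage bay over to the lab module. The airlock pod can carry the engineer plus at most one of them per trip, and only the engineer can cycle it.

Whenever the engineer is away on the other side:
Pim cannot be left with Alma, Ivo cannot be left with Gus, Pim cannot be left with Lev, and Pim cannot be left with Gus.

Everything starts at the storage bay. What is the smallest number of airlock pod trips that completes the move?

Whatever the first load, the items left behind include a forbidden pair without the engineer. No opening move is safe, so no plan exists.

impossible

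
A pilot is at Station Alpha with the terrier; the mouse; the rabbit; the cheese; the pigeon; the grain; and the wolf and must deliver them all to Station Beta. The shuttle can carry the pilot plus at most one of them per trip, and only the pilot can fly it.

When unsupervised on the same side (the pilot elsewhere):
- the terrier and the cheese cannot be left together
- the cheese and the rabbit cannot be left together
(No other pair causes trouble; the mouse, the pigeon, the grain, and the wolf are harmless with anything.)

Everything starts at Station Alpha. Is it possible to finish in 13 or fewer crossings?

Counting alone: the pilot can take at most 1 across per trip to Station Beta, so moving all 7 needs at least 7 loaded trips out, with a return between consecutive ones — at least 13 crossings.
The safety rule pushes this higher. Following every safe sequence of crossings, the most of the 7 that can be at Station Beta as the shuttle arrives there on crossing 13 is 6 — never all 7.
So the move cannot be finished within 13 crossings. (The shortest complete plan takes 15:)
1. Pilot goes to Station Beta with the cheese.
2. Pilot goes back to Station Alpha alone.
3. Pilot goes to Station Beta with the terrier.
4. Pilot goes back to Station Alpha with the cheese.
5. Pilot goes to Station Beta with the rabbit.
6. Pilot goes back to Station Alpha alone.
7. Pilot goes to Station Beta with the mouse.
8. Pilot goes back to Station Alpha alone.
9. Pilot goes to Station Beta with the pigeon.
10. Pilot goes back to Station Alpha alone.
11. Pilot goes to Station Beta with the grain.
12. Pilot goes back to Station Alpha alone.
13. Pilot goes to Station Beta with the wolf.
14. Pilot goes back to Station Alpha alone.
15. Pilot goes to Station Beta with the cheese.

No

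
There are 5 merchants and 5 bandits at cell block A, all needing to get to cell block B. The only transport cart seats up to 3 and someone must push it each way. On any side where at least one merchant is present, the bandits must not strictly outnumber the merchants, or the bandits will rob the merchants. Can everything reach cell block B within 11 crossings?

Yes — this plan uses 11 crossings (≤ 11):
1. 2 bandits → cell block B.  (cell block A: 5M 3B; cell block B: 0M 2B)
2. 1 bandit ← cell block A.  (cell block A: 5M 4B; cell block B: 0M 1B)
3. 3 bandits → cell block B.  (cell block A: 5M 1B; cell block B: 0M 4B)
4. 1 bandit ← cell block A.  (cell block A: 5M 2B; cell block B: 0M 3B)
5. 3 merchants → cell block B.  (cell block A: 2M 2B; cell block B: 3M 3B)
6. 1 merchant and 1 bandit ← cell block A.  (cell block A: 3M 3B; cell block B: 2M 2B)
7. 3 merchants → cell block B.  (cell block A: 0M 3B; cell block B: 5M 2B)
8. 1 bandit ← cell block A.  (cell block A: 0M 4B; cell block B: 5M 1B)
9. 2 bandits → cell block B.  (cell block A: 0M 2B; cell block B: 5M 3B)
10. 1 bandit ← cell block A.  (cell block A: 0M 3B; cell block B: 5M 2B)
11. 3 bandits → cell block B.  (cell block A: 0M 0B; cell block B: 5M 5B)

Yes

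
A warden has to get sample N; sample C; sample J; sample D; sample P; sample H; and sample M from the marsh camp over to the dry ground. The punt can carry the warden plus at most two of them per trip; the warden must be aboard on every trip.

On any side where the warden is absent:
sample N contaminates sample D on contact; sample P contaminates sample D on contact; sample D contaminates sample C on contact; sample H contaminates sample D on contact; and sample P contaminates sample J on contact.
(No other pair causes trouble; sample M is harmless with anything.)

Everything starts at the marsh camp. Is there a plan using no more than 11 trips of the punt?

Yes

Yes — this plan uses 9 crossings (≤ 11):
1. Warden goes to the dry ground with sample D and sample J.
2. Warden goes back to the marsh camp alone.
3. Warden goes to the dry ground with sample M.
4. Warden goes back to the marsh camp alone.
5. Warden goes to the dry ground with sample C and sample N.
6. Warden goes back to the marsh camp with sample D.
7. Warden goes to the dry ground with sample D and sample H.
8. Warden goes back to the marsh camp with sample D.
9. Warden goes to the dry ground with sample D and sample P.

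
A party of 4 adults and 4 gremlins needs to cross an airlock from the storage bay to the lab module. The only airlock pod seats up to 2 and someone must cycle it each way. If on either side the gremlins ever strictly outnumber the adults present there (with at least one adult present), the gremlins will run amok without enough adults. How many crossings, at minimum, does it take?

Following every safe sequence of crossings from the start, the most of the 8 that can be at the lab module as the airlock pod arrives there on crossings 1, 3, 5 is 2, 3, 4 respectively; the best ever achieved is 4 of 8.
From crossing 7 on, no configuration arises that was not already reachable earlier: only 11 distinct safe configurations (who is on which side, and where the airlock pod is) can ever be reached, none of them has everyone across, and every continuation just revisits them. They are: 0 adults + 0 gremlins across (airlock pod back at the start); 0 adults + 1 gremlin across (airlock pod there); 0 adults + 1 gremlin across (airlock pod back at the start); 0 adults + 2 gremlins across (airlock pod there); 0 adults + 2 gremlins across (airlock pod back at the start); 0 adults + 3 gremlins across (airlock pod there); 0 adults + 3 gremlins across (airlock pod back at the start); 0 adults + 4 gremlins across (airlock pod there); 1 adult + 1 gremlin across (airlock pod there); 1 adult + 1 gremlin across (airlock pod back at the start); 2 adults + 2 gremlins across (airlock pod there). So no valid plan exists.

impossible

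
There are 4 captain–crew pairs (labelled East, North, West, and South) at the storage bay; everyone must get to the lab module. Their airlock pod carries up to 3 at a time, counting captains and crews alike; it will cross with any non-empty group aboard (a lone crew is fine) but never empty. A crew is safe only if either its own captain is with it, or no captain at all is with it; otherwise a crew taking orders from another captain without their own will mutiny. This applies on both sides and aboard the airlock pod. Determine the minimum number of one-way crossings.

Counting alone: each trip to the lab module takes at most 3 across and each return brings at least 1 back, so after t trips out (and t−1 returns) at most 3t − (t−1) of the 8 are across; that first reaches 8 at t = 4, so at least 7 crossings are needed.
The safety rule pushes this higher. Following every safe sequence of crossings, the most of the 8 that can be at the lab module as the airlock pod arrives there on crossing 7 is 7 — never all 8.
So no plan with fewer than 9 crossings exists, and this one achieves 9:
1. captain East and crew East cross → the lab module.
2. captain East crosses ← the storage bay.
3. captain East, captain North, and crew North cross → the lab module.
4. captain East and crew East cross ← the storage bay.
5. captain East, captain South, and captain West cross → the lab module.
6. crew North crosses ← the storage bay.
7. crew East and crew North cross → the lab module.
8. crew East crosses ← the storage bay.
9. crew East, crew South, and crew West cross → the lab module.

9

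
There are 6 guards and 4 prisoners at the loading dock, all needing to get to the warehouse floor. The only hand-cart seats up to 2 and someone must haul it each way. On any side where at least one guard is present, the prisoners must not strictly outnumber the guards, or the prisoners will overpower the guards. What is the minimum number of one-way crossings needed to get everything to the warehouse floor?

17

Counting alone: each trip to the warehouse floor takes at most 2 across and each return brings at least 1 back, so after t trips out (and t−1 returns) at most 2t − (t−1) of the 10 are across; that first reaches 10 at t = 9, so at least 17 crossings are needed.
The plan below uses exactly 17 crossings, so it is optimal:
1. 2 prisoners → the warehouse floor.  (the loading dock: 6G 2P; the warehouse floor: 0G 2P)
2. 1 prisoner ← the loading dock.  (the loading dock: 6G 3P; the warehouse floor: 0G 1P)
3. 2 prisoners → the warehouse floor.  (the loading dock: 6G 1P; the warehouse floor: 0G 3P)
4. 1 prisoner ← the loading dock.  (the loading dock: 6G 2P; the warehouse floor: 0G 2P)
5. 2 guards → the warehouse floor.  (the loading dock: 4G 2P; the warehouse floor: 2G 2P)
6. 1 prisoner ← the loading dock.  (the loading dock: 4G 3P; the warehouse floor: 2G 1P)
7. 1 guard and 1 prisoner → the warehouse floor.  (the loading dock: 3G 2P; the warehouse floor: 3G 2P)
8. 1 prisoner ← the loading dock.  (the loading dock: 3G 3P; the warehouse floor: 3G 1P)
9. 2 prisoners → the warehouse floor.  (the loading dock: 3G 1P; the warehouse floor: 3G 3P)
10. 1 prisoner ← the loading dock.  (the loading dock: 3G 2P; the warehouse floor: 3G 2P)
11. 1 guard and 1 prisoner → the warehouse floor.  (the loading dock: 2G 1P; the warehouse floor: 4G 3P)
12. 1 prisoner ← the loading dock.  (the loading dock: 2G 2P; the warehouse floor: 4G 2P)
13. 2 prisoners → the warehouse floor.  (the loading dock: 2G 0P; the warehouse floor: 4G 4P)
14. 1 prisoner ← the loading dock.  (the loading dock: 2G 1P; the warehouse floor: 4G 3P)
15. 1 guard and 1 prisoner → the warehouse floor.  (the loading dock: 1G 0P; the warehouse floor: 5G 4P)
16. 1 prisoner ← the loading dock.  (the loading dock: 1G 1P; the warehouse floor: 5G 3P)
17. 1 guard and 1 prisoner → the warehouse floor.  (the loading dock: 0G 0P; the warehouse floor: 6G 4P)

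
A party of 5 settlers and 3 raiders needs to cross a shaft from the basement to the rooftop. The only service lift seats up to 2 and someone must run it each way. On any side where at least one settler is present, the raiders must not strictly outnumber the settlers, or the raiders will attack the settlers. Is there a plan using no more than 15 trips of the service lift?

Yes

Yes — this plan uses 13 crossings (≤ 15):
1. 2 raiders → the rooftop.  (the basement: 5S 1R; the rooftop: 0S 2R)
2. 1 raider ← the basement.  (the basement: 5S 2R; the rooftop: 0S 1R)
3. 2 raiders → the rooftop.  (the basement: 5S 0R; the rooftop: 0S 3R)
4. 1 raider ← the basement.  (the basement: 5S 1R; the rooftop: 0S 2R)
5. 2 settlers → the rooftop.  (the basement: 3S 1R; the rooftop: 2S 2R)
6. 1 raider ← the basement.  (the basement: 3S 2R; the rooftop: 2S 1R)
7. 1 settler and 1 raider → the rooftop.  (the basement: 2S 1R; the rooftop: 3S 2R)
8. 1 raider ← the basement.  (the basement: 2S 2R; the rooftop: 3S 1R)
9. 2 raiders → the rooftop.  (the basement: 2S 0R; the rooftop: 3S 3R)
10. 1 raider ← the basement.  (the basement: 2S 1R; the rooftop: 3S 2R)
11. 1 settler and 1 raider → the rooftop.  (the basement: 1S 0R; the rooftop: 4S 3R)
12. 1 raider ← the basement.  (the basement: 1S 1R; the rooftop: 4S 2R)
13. 1 settler and 1 raider → the rooftop.  (the basement: 0S 0R; the rooftop: 5S 3R)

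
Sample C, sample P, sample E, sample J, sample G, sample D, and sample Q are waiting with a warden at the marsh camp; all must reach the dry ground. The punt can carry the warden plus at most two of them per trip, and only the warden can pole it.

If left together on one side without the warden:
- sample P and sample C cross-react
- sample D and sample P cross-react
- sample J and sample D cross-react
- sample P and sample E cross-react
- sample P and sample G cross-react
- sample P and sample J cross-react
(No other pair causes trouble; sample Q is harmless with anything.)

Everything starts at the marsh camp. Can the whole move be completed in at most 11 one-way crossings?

Yes

Yes — this plan uses 11 crossings (≤ 11):
1. Warden goes to the dry ground with sample J and sample P.
2. Warden goes back to the marsh camp with sample P.
3. Warden goes to the dry ground with sample C and sample P.
4. Warden goes back to the marsh camp with sample P.
5. Warden goes to the dry ground with sample E and sample P.
6. Warden goes back to the marsh camp with sample P.
7. Warden goes to the dry ground with sample G and sample P.
8. Warden goes back to the marsh camp with sample P.
9. Warden goes to the dry ground with sample P and sample Q.
10. Warden goes back to the marsh camp with sample P.
11. Warden goes to the dry ground with sample D and sample P.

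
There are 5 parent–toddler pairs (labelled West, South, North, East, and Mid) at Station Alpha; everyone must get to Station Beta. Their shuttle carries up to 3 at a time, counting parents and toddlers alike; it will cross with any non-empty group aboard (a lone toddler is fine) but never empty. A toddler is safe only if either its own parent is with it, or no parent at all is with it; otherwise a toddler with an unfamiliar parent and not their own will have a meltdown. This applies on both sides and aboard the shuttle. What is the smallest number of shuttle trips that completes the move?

11

Counting alone: each trip to Station Beta takes at most 3 across and each return brings at least 1 back, so after t trips out (and t−1 returns) at most 3t − (t−1) of the 10 are across; that first reaches 10 at t = 5, so at least 9 crossings are needed.
The safety rule pushes this higher. Following every safe sequence of crossings, the most of the 10 that can be at Station Beta as the shuttle arrives there on crossing 9 is 9 — never all 10.
So no plan with fewer than 11 crossings exists, and this one achieves 11:
1. parent West and toddler West cross → Station Beta.
2. parent West crosses ← Station Alpha.
3. toddler East, toddler North, and toddler South cross → Station Beta.
4. toddler West crosses ← Station Alpha.
5. parent East, parent North, and parent South cross → Station Beta.
6. parent South and toddler South cross ← Station Alpha.
7. parent Mid, parent South, and parent West cross → Station Beta.
8. toddler North crosses ← Station Alpha.
9. toddler South and toddler West cross → Station Beta.
10. toddler West crosses ← Station Alpha.
11. toddler Mid, toddler North, and toddler West cross → Station Beta.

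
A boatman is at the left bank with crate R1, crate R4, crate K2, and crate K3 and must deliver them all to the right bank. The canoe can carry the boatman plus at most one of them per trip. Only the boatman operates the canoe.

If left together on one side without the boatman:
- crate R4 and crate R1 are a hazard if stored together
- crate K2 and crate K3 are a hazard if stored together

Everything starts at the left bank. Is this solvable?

Whatever the first load, the items left behind include a forbidden pair without the boatman. No opening move is safe, so no plan exists.

No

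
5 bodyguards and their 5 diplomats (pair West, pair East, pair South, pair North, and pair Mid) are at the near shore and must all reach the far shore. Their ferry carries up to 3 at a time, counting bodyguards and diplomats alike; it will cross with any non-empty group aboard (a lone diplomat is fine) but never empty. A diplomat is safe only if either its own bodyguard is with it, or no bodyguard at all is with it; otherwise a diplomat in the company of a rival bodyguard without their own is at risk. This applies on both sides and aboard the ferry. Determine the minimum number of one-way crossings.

11

Counting alone: each trip to the far shore takes at most 3 across and each return brings at least 1 back, so after t trips out (and t−1 returns) at most 3t − (t−1) of the 10 are across; that first reaches 10 at t = 5, so at least 9 crossings are needed.
The safety rule pushes this higher. Following every safe sequence of crossings, the most of the 10 that can be at the far shore as the ferry arrives there on crossing 9 is 9 — never all 10.
So no plan with fewer than 11 crossings exists, and this one achieves 11:
1. bodyguard West and diplomat West cross → the far shore.
2. bodyguard West crosses ← the near shore.
3. diplomat East, diplomat North, and diplomat South cross → the far shore.
4. diplomat West crosses ← the near shore.
5. bodyguard East, bodyguard North, and bodyguard South cross → the far shore.
6. bodyguard East and diplomat East cross ← the near shore.
7. bodyguard East, bodyguard Mid, and bodyguard West cross → the far shore.
8. diplomat South crosses ← the near shore.
9. diplomat East and diplomat West cross → the far shore.
10. diplomat West crosses ← the near shore.
11. diplomat Mid, diplomat South, and diplomat West cross → the far shore.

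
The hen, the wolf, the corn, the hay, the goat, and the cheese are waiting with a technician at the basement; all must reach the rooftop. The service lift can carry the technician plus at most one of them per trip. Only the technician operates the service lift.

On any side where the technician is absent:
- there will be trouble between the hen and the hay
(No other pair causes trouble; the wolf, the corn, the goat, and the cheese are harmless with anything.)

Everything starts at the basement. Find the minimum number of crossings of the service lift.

11

Counting alone: the technician can take at most 1 across per trip to the rooftop, so moving all 6 needs at least 6 loaded trips out, with a return between consecutive ones — at least 11 crossings.
The plan below uses exactly 11 crossings, so it is optimal:
1. Technician goes to the rooftop with the hen.
2. Technician goes back to the basement alone.
3. Technician goes to the rooftop with the wolf.
4. Technician goes back to the basement alone.
5. Technician goes to the rooftop with the corn.
6. Technician goes back to the basement alone.
7. Technician goes to the rooftop with the goat.
8. Technician goes back to the basement alone.
9. Technician goes to the rooftop with the cheese.
10. Technician goes back to the basement alone.
11. Technician goes to the rooftop with the hay.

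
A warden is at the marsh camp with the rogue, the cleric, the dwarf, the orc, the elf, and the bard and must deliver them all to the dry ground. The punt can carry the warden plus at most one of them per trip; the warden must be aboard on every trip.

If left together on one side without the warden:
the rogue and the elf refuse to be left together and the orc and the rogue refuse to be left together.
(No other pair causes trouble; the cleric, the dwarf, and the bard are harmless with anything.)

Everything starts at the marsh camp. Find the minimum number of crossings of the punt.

13

Counting alone: the warden can take at most 1 across per trip to the dry ground, so moving all 6 needs at least 6 loaded trips out, with a return between consecutive ones — at least 11 crossings.
The safety rule pushes this higher. Following every safe sequence of crossings, the most of the 6 that can be at the dry ground as the punt arrives there on crossing 11 is 5 — never all 6.
So no plan with fewer than 13 crossings exists, and this one achieves 13:
1. Warden goes to the dry ground with the rogue.  [the marsh camp: the bard, the cleric, the dwarf, the elf, the orc | the dry ground: the rogue]
2. Warden goes back to the marsh camp alone.  [the marsh camp: the bard, the cleric, the dwarf, the elf, the orc | the dry ground: the rogue]
3. Warden goes to the dry ground with the cleric.  [the marsh camp: the bard, the dwarf, the elf, the orc | the dry ground: the cleric, the rogue]
4. Warden goes back to the marsh camp alone.  [the marsh camp: the bard, the dwarf, the elf, the orc | the dry ground: the cleric, the rogue]
5. Warden goes to the dry ground with the dwarf.  [the marsh camp: the bard, the elf, the orc | the dry ground: the cleric, the dwarf, the rogue]
6. Warden goes back to the marsh camp alone.  [the marsh camp: the bard, the elf, the orc | the dry ground: the cleric, the dwarf, the rogue]
7. Warden goes to the dry ground with the orc.  [the marsh camp: the bard, the elf | the dry ground: the cleric, the dwarf, the orc, the rogue]
8. Warden goes back to the marsh camp with the rogue.  [the marsh camp: the bard, the elf, the rogue | the dry ground: the cleric, the dwarf, the orc]
9. Warden goes to the dry ground with the elf.  [the marsh camp: the bard, the rogue | the dry ground: the cleric, the dwarf, the elf, the orc]
10. Warden goes back to the marsh camp alone.  [the marsh camp: the bard, the rogue | the dry ground: the cleric, the dwarf, the elf, the orc]
11. Warden goes to the dry ground with the bard.  [the marsh camp: the rogue | the dry ground: the bard, the cleric, the dwarf, the elf, the orc]
12. Warden goes back to the marsh camp alone.  [the marsh camp: the rogue | the dry ground: the bard, the cleric, the dwarf, the elf, the orc]
13. Warden goes to the dry ground with the rogue.  [the marsh camp: — | the dry ground: the bard, the cleric, the dwarf, the elf, the orc, the rogue]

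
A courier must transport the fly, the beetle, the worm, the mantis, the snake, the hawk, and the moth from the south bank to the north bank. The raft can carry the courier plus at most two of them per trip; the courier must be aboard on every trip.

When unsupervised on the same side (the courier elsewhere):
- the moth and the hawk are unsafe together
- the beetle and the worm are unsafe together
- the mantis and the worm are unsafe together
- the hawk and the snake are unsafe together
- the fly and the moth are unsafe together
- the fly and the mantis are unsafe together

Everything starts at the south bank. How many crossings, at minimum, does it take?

impossible

Whatever the first load, the items left behind include a forbidden pair without the courier. No opening move is safe, so no plan exists.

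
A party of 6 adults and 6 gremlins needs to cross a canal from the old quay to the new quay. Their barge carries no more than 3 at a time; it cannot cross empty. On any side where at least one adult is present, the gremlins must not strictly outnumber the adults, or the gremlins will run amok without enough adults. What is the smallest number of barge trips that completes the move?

Following every safe sequence of crossings from the start, the most of the 12 that can be at the new quay as the barge arrives there on crossings 1, 3, 5 is 3, 5, 6 respectively; the best ever achieved is 6 of 12.
From crossing 7 on, no configuration arises that was not already reachable earlier: only 17 distinct safe configurations (who is on which side, and where the barge is) can ever be reached, none of them has everyone across, and every continuation just revisits them. They are: 0 adults + 0 gremlins across (barge back at the start); 0 adults + 1 gremlin across (barge there); 0 adults + 1 gremlin across (barge back at the start); 0 adults + 2 gremlins across (barge there); 0 adults + 2 gremlins across (barge back at the start); 0 adults + 3 gremlins across (barge there); 0 adults + 3 gremlins across (barge back at the start); 0 adults + 4 gremlins across (barge there); 0 adults + 4 gremlins across (barge back at the start); 0 adults + 5 gremlins across (barge there); 0 adults + 5 gremlins across (barge back at the start); 0 adults + 6 gremlins across (barge there); 1 adult + 1 gremlin across (barge there); 1 adult + 1 gremlin across (barge back at the start); 2 adults + 2 gremlins across (barge there); 2 adults + 2 gremlins across (barge back at the start); 3 adults + 3 gremlins across (barge there). So no valid plan exists.

impossible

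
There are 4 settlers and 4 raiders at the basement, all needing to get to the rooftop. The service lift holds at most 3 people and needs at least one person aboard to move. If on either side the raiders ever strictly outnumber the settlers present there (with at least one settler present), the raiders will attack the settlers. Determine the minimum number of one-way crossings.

Counting alone: each trip to the rooftop takes at most 3 across and each return brings at least 1 back, so after t trips out (and t−1 returns) at most 3t − (t−1) of the 8 are across; that first reaches 8 at t = 4, so at least 7 crossings are needed.
The safety rule pushes this higher. Following every safe sequence of crossings, the most of the 8 that can be at the rooftop as the service lift arrives there on crossing 7 is 7 — never all 8.
So no plan with fewer than 9 crossings exists, and this one achieves 9:
1. 2 raiders → the rooftop.  (the basement: 4S 2R; the rooftop: 0S 2R)
2. 1 raider ← the basement.  (the basement: 4S 3R; the rooftop: 0S 1R)
3. 3 raiders → the rooftop.  (the basement: 4S 0R; the rooftop: 0S 4R)
4. 1 raider ← the basement.  (the basement: 4S 1R; the rooftop: 0S 3R)
5. 3 settlers → the rooftop.  (the basement: 1S 1R; the rooftop: 3S 3R)
6. 1 settler and 1 raider ← the basement.  (the basement: 2S 2R; the rooftop: 2S 2R)
7. 2 settlers → the rooftop.  (the basement: 0S 2R; the rooftop: 4S 2R)
8. 1 raider ← the basement.  (the basement: 0S 3R; the rooftop: 4S 1R)
9. 3 raiders → the rooftop.  (the basement: 0S 0R; the rooftop: 4S 4R)

9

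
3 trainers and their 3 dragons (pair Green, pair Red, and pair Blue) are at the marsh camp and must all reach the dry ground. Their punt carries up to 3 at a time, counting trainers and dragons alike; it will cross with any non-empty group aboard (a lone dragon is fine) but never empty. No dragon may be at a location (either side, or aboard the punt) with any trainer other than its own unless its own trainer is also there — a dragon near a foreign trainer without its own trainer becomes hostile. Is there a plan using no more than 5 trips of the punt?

Yes

Yes — this plan uses 5 crossings (≤ 5):
1. dragon Green and trainer Green cross → the dry ground.
2. trainer Green crosses ← the marsh camp.
3. trainer Blue, trainer Green, and trainer Red cross → the dry ground.
4. dragon Green crosses ← the marsh camp.
5. dragon Blue, dragon Green, and dragon Red cross → the dry ground.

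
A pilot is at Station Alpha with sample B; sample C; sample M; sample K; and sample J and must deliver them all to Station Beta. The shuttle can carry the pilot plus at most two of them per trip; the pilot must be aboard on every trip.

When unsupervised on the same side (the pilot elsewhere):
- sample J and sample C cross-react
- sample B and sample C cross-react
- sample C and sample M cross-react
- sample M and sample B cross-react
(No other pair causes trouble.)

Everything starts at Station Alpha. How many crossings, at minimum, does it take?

Counting alone: the pilot can take at most 2 across per trip to Station Beta, so moving all 5 needs at least 3 loaded trips out, with a return between consecutive ones — at least 5 crossings.
The safety rule pushes this higher. Following every safe sequence of crossings, the most of the 5 that can be at Station Beta as the shuttle arrives there on crossing 5 is 4 — never all 5.
So no plan with fewer than 7 crossings exists, and this one achieves 7:
1. Pilot goes to Station Beta with sample B and sample C.  [Station Alpha: sample J, sample K, sample M | Station Beta: sample B, sample C]
2. Pilot goes back to Station Alpha with sample B.  [Station Alpha: sample B, sample J, sample K, sample M | Station Beta: sample C]
3. Pilot goes to Station Beta with sample B and sample K.  [Station Alpha: sample J, sample M | Station Beta: sample B, sample C, sample K]
4. Pilot goes back to Station Alpha with sample B.  [Station Alpha: sample B, sample J, sample M | Station Beta: sample C, sample K]
5. Pilot goes to Station Beta with sample B and sample J.  [Station Alpha: sample M | Station Beta: sample B, sample C, sample J, sample K]
6. Pilot goes back to Station Alpha with sample C.  [Station Alpha: sample C, sample M | Station Beta: sample B, sample J, sample K]
7. Pilot goes to Station Beta with sample C and sample M.  [Station Alpha: — | Station Beta: sample B, sample C, sample J, sample K, sample M]

7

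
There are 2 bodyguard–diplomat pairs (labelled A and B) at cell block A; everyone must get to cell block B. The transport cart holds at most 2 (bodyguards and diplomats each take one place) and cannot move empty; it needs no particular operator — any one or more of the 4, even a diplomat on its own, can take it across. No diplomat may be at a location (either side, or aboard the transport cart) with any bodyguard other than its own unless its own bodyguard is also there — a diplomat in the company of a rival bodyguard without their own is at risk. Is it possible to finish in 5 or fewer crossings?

Yes — this plan uses 5 crossings (≤ 5):
1. bodyguard A and diplomat A cross → cell block B.
2. bodyguard A crosses ← cell block A.
3. bodyguard A and bodyguard B cross → cell block B.
4. bodyguard B crosses ← cell block A.
5. bodyguard B and diplomat B cross → cell block B.

Yes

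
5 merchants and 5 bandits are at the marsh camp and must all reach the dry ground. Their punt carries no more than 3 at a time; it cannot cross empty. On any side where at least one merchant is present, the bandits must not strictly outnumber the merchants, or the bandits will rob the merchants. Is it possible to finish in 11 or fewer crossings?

Yes — this plan uses 11 crossings (≤ 11):
1. 2 bandits → the dry ground.  (the marsh camp: 5M 3B; the dry ground: 0M 2B)
2. 1 bandit ← the marsh camp.  (the marsh camp: 5M 4B; the dry ground: 0M 1B)
3. 3 bandits → the dry ground.  (the marsh camp: 5M 1B; the dry ground: 0M 4B)
4. 1 bandit ← the marsh camp.  (the marsh camp: 5M 2B; the dry ground: 0M 3B)
5. 3 merchants → the dry ground.  (the marsh camp: 2M 2B; the dry ground: 3M 3B)
6. 1 merchant and 1 bandit ← the marsh camp.  (the marsh camp: 3M 3B; the dry ground: 2M 2B)
7. 3 merchants → the dry ground.  (the marsh camp: 0M 3B; the dry ground: 5M 2B)
8. 1 bandit ← the marsh camp.  (the marsh camp: 0M 4B; the dry ground: 5M 1B)
9. 2 bandits → the dry ground.  (the marsh camp: 0M 2B; the dry ground: 5M 3B)
10. 1 bandit ← the marsh camp.  (the marsh camp: 0M 3B; the dry ground: 5M 2B)
11. 3 bandits → the dry ground.  (the marsh camp: 0M 0B; the dry ground: 5M 5B)

Yes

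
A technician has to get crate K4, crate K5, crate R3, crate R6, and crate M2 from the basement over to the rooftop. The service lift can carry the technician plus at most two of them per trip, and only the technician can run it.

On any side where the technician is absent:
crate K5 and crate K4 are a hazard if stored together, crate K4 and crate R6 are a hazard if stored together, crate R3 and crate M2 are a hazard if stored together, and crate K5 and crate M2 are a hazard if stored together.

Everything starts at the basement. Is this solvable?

1. Technician goes to the rooftop with crate K4 and crate M2.
2. Technician goes back to the basement alone.
3. Technician goes to the rooftop with crate K5.
4. Technician goes back to the basement with crate K4 and crate M2.
5. Technician goes to the rooftop with crate R3 and crate R6.
6. Technician goes back to the basement alone.
7. Technician goes to the rooftop with crate K4 and crate M2.

Yes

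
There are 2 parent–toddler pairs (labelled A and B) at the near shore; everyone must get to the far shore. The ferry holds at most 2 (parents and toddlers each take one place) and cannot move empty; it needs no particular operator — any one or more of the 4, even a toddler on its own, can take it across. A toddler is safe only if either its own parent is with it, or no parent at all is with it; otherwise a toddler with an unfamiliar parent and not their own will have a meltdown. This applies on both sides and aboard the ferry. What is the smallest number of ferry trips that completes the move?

5

Counting alone: each trip to the far shore takes at most 2 across and each return brings at least 1 back, so after t trips out (and t−1 returns) at most 2t − (t−1) of the 4 are across; that first reaches 4 at t = 3, so at least 5 crossings are needed.
The plan below uses exactly 5 crossings, so it is optimal:
1. parent A and toddler A cross → the far shore.
2. parent A crosses ← the near shore.
3. parent A and parent B cross → the far shore.
4. parent B crosses ← the near shore.
5. parent B and toddler B cross → the far shore.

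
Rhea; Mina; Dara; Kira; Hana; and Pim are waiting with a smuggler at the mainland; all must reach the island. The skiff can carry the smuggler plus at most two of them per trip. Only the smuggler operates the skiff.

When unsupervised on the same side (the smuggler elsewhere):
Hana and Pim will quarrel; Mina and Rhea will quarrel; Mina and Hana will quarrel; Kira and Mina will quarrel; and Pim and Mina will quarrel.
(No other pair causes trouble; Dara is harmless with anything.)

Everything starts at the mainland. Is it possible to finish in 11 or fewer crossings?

Yes

Yes — this plan uses 9 crossings (≤ 11):
1. Smuggler goes to the island with Hana and Mina.  [the mainland: Dara, Kira, Pim, Rhea | the island: Hana, Mina]
2. Smuggler goes back to the mainland with Mina.  [the mainland: Dara, Kira, Mina, Pim, Rhea | the island: Hana]
3. Smuggler goes to the island with Mina and Rhea.  [the mainland: Dara, Kira, Pim | the island: Hana, Mina, Rhea]
4. Smuggler goes back to the mainland with Mina.  [the mainland: Dara, Kira, Mina, Pim | the island: Hana, Rhea]
5. Smuggler goes to the island with Dara and Mina.  [the mainland: Kira, Pim | the island: Dara, Hana, Mina, Rhea]
6. Smuggler goes back to the mainland with Mina.  [the mainland: Kira, Mina, Pim | the island: Dara, Hana, Rhea]
7. Smuggler goes to the island with Kira and Mina.  [the mainland: Pim | the island: Dara, Hana, Kira, Mina, Rhea]
8. Smuggler goes back to the mainland with Mina.  [the mainland: Mina, Pim | the island: Dara, Hana, Kira, Rhea]
9. Smuggler goes to the island with Mina and Pim.  [the mainland: — | the island: Dara, Hana, Kira, Mina, Pim, Rhea]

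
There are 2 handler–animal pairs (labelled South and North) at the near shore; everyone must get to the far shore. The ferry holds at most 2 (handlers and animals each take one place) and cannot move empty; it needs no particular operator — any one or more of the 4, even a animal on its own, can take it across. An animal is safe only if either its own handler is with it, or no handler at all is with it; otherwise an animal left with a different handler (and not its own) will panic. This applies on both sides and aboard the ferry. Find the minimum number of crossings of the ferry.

Counting alone: each trip to the far shore takes at most 2 across and each return brings at least 1 back, so after t trips out (and t−1 returns) at most 2t − (t−1) of the 4 are across; that first reaches 4 at t = 3, so at least 5 crossings are needed.
The plan below uses exactly 5 crossings, so it is optimal:
1. animal South and handler South cross → the far shore.
2. handler South crosses ← the near shore.
3. handler North and handler South cross → the far shore.
4. handler North crosses ← the near shore.
5. animal North and handler North cross → the far shore.

5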